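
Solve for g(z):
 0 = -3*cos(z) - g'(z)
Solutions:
 g(z) = C1 - 3*sin(z)


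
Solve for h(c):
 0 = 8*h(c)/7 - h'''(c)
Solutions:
 h(c) = C3*exp(2*7^(2/3)*c/7) + (C1*sin(sqrt(3)*7^(2/3)*c/7) + C2*cos(sqrt(3)*7^(2/3)*c/7))*exp(-7^(2/3)*c/7)


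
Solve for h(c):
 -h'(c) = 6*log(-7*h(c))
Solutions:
 Integral(1/(log(-_y) + log(7)), (_y, h(c)))/6 = C1 - c


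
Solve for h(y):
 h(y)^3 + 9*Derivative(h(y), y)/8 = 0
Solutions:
 h(y) = -3*sqrt(2)*sqrt(-1/(C1 - 8*y))/2
 h(y) = 3*sqrt(2)*sqrt(-1/(C1 - 8*y))/2


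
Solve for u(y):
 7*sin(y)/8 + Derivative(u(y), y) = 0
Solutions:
 u(y) = C1 + 7*cos(y)/8


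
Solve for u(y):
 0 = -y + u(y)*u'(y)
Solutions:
 u(y) = -sqrt(C1 + y^2)
 u(y) = sqrt(C1 + y^2)


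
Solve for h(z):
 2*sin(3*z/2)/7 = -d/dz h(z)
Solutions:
 h(z) = C1 + 4*cos(3*z/2)/21


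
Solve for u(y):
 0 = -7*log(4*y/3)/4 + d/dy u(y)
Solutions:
 u(y) = C1 + 7*y*log(y)/4 - 7*y*log(3)/4 - 7*y/4 + 7*y*log(2)/2


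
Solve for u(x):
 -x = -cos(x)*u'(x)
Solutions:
 u(x) = C1 + Integral(x/cos(x), x)


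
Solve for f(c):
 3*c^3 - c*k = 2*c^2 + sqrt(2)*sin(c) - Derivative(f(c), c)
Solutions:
 f(c) = C1 - 3*c^4/4 + 2*c^3/3 + c^2*k/2 - sqrt(2)*cos(c)


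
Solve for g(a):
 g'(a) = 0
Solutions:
 g(a) = C1


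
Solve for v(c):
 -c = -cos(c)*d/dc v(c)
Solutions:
 v(c) = C1 + Integral(c/cos(c), c)


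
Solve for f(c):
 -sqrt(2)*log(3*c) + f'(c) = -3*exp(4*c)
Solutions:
 f(c) = C1 + sqrt(2)*c*log(c) + sqrt(2)*c*(-1 + log(3)) - 3*exp(4*c)/4


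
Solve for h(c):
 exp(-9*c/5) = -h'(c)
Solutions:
 h(c) = C1 + 5*exp(-9*c/5)/9


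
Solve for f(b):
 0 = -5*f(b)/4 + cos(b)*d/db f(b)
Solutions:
 f(b) = C1*(sin(b) + 1)^(5/8)/(sin(b) - 1)^(5/8)


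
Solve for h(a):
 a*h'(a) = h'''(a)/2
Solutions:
 h(a) = C1 + Integral(C2*airyai(2^(1/3)*a) + C3*airybi(2^(1/3)*a), a)


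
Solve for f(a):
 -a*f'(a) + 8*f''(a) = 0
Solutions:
 f(a) = C1 + C2*erfi(a/4)


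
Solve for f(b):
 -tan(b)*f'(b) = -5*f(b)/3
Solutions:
 f(b) = C1*sin(b)^(5/3)


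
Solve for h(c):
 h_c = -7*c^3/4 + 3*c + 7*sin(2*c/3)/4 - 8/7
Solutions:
 h(c) = C1 - 7*c^4/16 + 3*c^2/2 - 8*c/7 - 21*cos(2*c/3)/8


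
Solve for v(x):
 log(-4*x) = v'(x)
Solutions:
 v(x) = C1 + x*log(-x) + x*(-1 + 2*log(2))


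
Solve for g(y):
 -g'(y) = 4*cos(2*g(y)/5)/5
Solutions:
 4*y/5 - 5*log(sin(2*g(y)/5) - 1)/4 + 5*log(sin(2*g(y)/5) + 1)/4 = C1


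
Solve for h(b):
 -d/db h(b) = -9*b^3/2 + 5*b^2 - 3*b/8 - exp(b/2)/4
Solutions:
 h(b) = C1 + 9*b^4/8 - 5*b^3/3 + 3*b^2/16 + exp(b/2)/2


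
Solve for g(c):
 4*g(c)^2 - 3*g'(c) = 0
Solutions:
 g(c) = -3/(C1 + 4*c)


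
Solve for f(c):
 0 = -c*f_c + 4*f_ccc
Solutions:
 f(c) = C1 + Integral(C2*airyai(2^(1/3)*c/2) + C3*airybi(2^(1/3)*c/2), c)


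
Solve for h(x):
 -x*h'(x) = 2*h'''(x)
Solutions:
 h(x) = C1 + Integral(C2*airyai(-2^(2/3)*x/2) + C3*airybi(-2^(2/3)*x/2), x)


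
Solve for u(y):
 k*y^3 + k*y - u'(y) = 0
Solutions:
 u(y) = C1 + k*y^4/4 + k*y^2/2


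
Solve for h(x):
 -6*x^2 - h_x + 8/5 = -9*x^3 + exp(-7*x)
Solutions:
 h(x) = C1 + 9*x^4/4 - 2*x^3 + 8*x/5 + exp(-7*x)/7


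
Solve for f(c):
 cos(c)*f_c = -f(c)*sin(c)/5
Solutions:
 f(c) = C1*cos(c)^(1/5)


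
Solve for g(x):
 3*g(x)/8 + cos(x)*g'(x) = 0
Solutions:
 g(x) = C1*(sin(x) - 1)^(3/16)/(sin(x) + 1)^(3/16)


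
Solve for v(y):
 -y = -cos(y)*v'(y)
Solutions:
 v(y) = C1 + Integral(y/cos(y), y)


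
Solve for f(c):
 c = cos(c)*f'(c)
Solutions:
 f(c) = C1 + Integral(c/cos(c), c)


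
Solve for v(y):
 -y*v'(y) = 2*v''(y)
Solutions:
 v(y) = C1 + C2*erf(y/2)


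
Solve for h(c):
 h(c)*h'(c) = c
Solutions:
 h(c) = -sqrt(C1 + c^2)
 h(c) = sqrt(C1 + c^2)


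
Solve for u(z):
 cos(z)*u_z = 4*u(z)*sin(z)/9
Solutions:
 u(z) = C1/cos(z)^(4/9)


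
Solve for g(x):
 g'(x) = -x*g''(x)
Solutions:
 g(x) = C1 + C2*log(x)


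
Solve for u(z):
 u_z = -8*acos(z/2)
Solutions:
 u(z) = C1 - 8*z*acos(z/2) + 8*sqrt(4 - z^2)


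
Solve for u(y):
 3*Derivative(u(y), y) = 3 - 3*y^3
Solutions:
 u(y) = C1 - y^4/4 + y


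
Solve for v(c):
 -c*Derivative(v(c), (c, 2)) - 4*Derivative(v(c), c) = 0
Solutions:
 v(c) = C1 + C2/c^3


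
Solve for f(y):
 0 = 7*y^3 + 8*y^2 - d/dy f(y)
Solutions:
 f(y) = C1 + 7*y^4/4 + 8*y^3/3


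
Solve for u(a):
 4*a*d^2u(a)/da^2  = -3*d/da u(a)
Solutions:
 u(a) = C1 + C2*a^(1/4)


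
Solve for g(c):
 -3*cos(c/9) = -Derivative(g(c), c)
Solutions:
 g(c) = C1 + 27*sin(c/9)


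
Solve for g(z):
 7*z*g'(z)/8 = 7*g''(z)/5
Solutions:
 g(z) = C1 + C2*erfi(sqrt(5)*z/4)


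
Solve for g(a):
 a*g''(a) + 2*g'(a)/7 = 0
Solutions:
 g(a) = C1 + C2*a^(5/7)


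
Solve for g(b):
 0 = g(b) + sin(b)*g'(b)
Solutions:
 g(b) = C1*sqrt(cos(b) + 1)/sqrt(cos(b) - 1)


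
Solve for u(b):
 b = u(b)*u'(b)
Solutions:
 u(b) = -sqrt(C1 + b^2)
 u(b) = sqrt(C1 + b^2)


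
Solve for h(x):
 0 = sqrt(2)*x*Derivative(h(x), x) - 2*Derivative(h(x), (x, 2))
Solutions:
 h(x) = C1 + C2*erfi(2^(1/4)*x/2)


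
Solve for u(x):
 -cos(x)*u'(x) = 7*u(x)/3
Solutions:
 u(x) = C1*(sin(x) - 1)^(7/6)/(sin(x) + 1)^(7/6)


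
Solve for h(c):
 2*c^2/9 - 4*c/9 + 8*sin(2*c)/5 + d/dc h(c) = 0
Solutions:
 h(c) = C1 - 2*c^3/27 + 2*c^2/9 + 4*cos(2*c)/5


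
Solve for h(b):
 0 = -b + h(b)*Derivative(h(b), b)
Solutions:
 h(b) = -sqrt(C1 + b^2)
 h(b) = sqrt(C1 + b^2)


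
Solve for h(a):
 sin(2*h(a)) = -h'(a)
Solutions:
 h(a) = pi - acos((-C1 - exp(4*a))/(C1 - exp(4*a)))/2
 h(a) = acos((-C1 - exp(4*a))/(C1 - exp(4*a)))/2


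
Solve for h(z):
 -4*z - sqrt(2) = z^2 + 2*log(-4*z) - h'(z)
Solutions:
 h(z) = C1 + z^3/3 + 2*z^2 + 2*z*log(-z) + z*(-2 + sqrt(2) + 4*log(2))


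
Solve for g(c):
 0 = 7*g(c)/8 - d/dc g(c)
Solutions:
 g(c) = C1*exp(7*c/8)


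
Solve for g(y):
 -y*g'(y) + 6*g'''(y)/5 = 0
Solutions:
 g(y) = C1 + Integral(C2*airyai(5^(1/3)*6^(2/3)*y/6) + C3*airybi(5^(1/3)*6^(2/3)*y/6), y)


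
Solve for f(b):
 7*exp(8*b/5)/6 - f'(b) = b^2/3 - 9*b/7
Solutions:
 f(b) = C1 - b^3/9 + 9*b^2/14 + 35*exp(8*b/5)/48


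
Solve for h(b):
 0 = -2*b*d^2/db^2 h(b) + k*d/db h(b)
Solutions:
 h(b) = C1 + b^(re(k)/2 + 1)*(C2*sin(log(b)*Abs(im(k))/2) + C3*cos(log(b)*im(k)/2))


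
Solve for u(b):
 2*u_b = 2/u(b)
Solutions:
 u(b) = -sqrt(C1 + 2*b)
 u(b) = sqrt(C1 + 2*b)


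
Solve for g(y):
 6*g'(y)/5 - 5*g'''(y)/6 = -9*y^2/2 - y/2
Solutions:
 g(y) = C1 + C2*exp(-6*y/5) + C3*exp(6*y/5) - 5*y^3/4 - 5*y^2/24 - 125*y/24


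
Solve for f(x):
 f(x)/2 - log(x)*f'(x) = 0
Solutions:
 f(x) = C1*exp(li(x)/2)


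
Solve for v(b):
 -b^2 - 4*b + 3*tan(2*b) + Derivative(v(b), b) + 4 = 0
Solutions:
 v(b) = C1 + b^3/3 + 2*b^2 - 4*b + 3*log(cos(2*b))/2


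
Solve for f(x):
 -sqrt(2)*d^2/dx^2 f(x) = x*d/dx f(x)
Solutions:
 f(x) = C1 + C2*erf(2^(1/4)*x/2)


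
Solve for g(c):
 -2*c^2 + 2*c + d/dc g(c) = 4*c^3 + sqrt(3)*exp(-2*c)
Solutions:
 g(c) = C1 + c^4 + 2*c^3/3 - c^2 - sqrt(3)*exp(-2*c)/2


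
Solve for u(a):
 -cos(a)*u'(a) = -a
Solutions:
 u(a) = C1 + Integral(a/cos(a), a)


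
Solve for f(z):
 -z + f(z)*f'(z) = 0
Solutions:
 f(z) = -sqrt(C1 + z^2)
 f(z) = sqrt(C1 + z^2)


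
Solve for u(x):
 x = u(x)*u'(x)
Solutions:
 u(x) = -sqrt(C1 + x^2)
 u(x) = sqrt(C1 + x^2)


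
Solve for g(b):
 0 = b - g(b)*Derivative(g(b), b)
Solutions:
 g(b) = -sqrt(C1 + b^2)
 g(b) = sqrt(C1 + b^2)


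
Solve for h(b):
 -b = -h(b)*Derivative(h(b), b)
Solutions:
 h(b) = -sqrt(C1 + b^2)
 h(b) = sqrt(C1 + b^2)


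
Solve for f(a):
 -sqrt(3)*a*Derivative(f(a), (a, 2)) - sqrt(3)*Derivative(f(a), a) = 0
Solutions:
 f(a) = C1 + C2*log(a)


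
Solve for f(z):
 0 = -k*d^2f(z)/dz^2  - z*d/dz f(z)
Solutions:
 f(z) = C1 + C2*sqrt(k)*erf(sqrt(2)*z*sqrt(1/k)/2)


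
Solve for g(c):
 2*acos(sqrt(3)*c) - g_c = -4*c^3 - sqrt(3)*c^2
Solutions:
 g(c) = C1 + c^4 + sqrt(3)*c^3/3 + 2*c*acos(sqrt(3)*c) - 2*sqrt(3)*sqrt(1 - 3*c^2)/3


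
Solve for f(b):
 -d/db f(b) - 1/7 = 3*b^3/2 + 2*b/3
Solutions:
 f(b) = C1 - 3*b^4/8 - b^2/3 - b/7


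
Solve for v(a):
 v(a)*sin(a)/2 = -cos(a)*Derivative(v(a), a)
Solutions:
 v(a) = C1*sqrt(cos(a))


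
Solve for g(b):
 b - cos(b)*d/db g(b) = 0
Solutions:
 g(b) = C1 + Integral(b/cos(b), b)


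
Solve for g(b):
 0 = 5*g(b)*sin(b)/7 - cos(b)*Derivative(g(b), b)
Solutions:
 g(b) = C1/cos(b)^(5/7)


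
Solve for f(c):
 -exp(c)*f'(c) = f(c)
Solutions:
 f(c) = C1*exp(exp(-c))


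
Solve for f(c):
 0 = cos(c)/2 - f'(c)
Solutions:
 f(c) = C1 + sin(c)/2


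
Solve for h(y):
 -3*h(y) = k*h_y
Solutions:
 h(y) = C1*exp(-3*y/k)


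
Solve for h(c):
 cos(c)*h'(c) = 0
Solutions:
 h(c) = C1


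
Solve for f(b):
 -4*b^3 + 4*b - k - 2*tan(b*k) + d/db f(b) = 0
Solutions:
 f(b) = C1 + b^4 - 2*b^2 + b*k + 2*Piecewise((-log(cos(b*k))/k, Ne(k, 0)), (0, True))


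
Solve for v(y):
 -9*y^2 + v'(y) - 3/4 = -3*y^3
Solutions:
 v(y) = C1 - 3*y^4/4 + 3*y^3 + 3*y/4


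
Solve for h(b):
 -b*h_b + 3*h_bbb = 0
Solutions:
 h(b) = C1 + Integral(C2*airyai(3^(2/3)*b/3) + C3*airybi(3^(2/3)*b/3), b)


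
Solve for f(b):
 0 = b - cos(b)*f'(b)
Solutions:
 f(b) = C1 + Integral(b/cos(b), b)


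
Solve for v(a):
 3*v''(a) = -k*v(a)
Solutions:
 v(a) = C1*exp(-sqrt(3)*a*sqrt(-k)/3) + C2*exp(sqrt(3)*a*sqrt(-k)/3)


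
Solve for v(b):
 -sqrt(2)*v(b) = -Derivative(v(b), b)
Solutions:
 v(b) = C1*exp(sqrt(2)*b)


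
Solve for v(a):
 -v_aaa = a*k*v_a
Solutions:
 v(a) = C1 + Integral(C2*airyai(a*(-k)^(1/3)) + C3*airybi(a*(-k)^(1/3)), a)


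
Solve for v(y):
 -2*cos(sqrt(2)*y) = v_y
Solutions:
 v(y) = C1 - sqrt(2)*sin(sqrt(2)*y)


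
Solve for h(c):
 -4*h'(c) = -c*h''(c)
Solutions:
 h(c) = C1 + C2*c^5


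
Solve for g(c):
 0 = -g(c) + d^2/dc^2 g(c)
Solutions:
 g(c) = C1*exp(-c) + C2*exp(c)


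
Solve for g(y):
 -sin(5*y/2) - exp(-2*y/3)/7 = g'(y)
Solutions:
 g(y) = C1 + 2*cos(5*y/2)/5 + 3*exp(-2*y/3)/14


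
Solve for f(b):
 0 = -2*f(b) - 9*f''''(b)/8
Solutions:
 f(b) = (C1*sin(sqrt(6)*b/3) + C2*cos(sqrt(6)*b/3))*exp(-sqrt(6)*b/3) + (C3*sin(sqrt(6)*b/3) + C4*cos(sqrt(6)*b/3))*exp(sqrt(6)*b/3)


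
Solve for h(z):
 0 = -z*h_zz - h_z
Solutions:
 h(z) = C1 + C2*log(z)


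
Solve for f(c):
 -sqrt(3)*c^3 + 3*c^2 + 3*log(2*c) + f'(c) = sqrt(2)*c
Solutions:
 f(c) = C1 + sqrt(3)*c^4/4 - c^3 + sqrt(2)*c^2/2 - 3*c*log(c) - c*log(8) + 3*c


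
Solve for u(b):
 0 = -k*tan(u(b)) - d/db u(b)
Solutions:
 u(b) = pi - asin(C1*exp(-b*k))
 u(b) = asin(C1*exp(-b*k))


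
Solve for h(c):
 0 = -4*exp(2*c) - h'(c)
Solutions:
 h(c) = C1 - 2*exp(2*c)


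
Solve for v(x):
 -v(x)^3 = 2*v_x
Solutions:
 v(x) = -sqrt(-1/(C1 - x))
 v(x) = sqrt(-1/(C1 - x))


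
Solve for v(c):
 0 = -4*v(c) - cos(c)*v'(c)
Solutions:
 v(c) = C1*(sin(c)^2 - 2*sin(c) + 1)/(sin(c)^2 + 2*sin(c) + 1)


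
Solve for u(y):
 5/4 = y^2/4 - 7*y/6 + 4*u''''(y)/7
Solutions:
 u(y) = C1 + C2*y + C3*y^2 + C4*y^3 - 7*y^6/5760 + 49*y^5/2880 + 35*y^4/384


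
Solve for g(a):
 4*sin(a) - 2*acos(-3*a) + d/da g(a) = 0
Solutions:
 g(a) = C1 + 2*a*acos(-3*a) + 2*sqrt(1 - 9*a^2)/3 + 4*cos(a)


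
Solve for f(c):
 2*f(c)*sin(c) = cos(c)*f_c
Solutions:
 f(c) = C1/cos(c)^2


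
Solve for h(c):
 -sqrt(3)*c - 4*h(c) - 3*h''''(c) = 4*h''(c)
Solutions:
 h(c) = -sqrt(3)*c/4 + (C1*sin(sqrt(2)*3^(3/4)*c*cos(atan(sqrt(2))/2)/3) + C2*cos(sqrt(2)*3^(3/4)*c*cos(atan(sqrt(2))/2)/3))*exp(-sqrt(2)*3^(3/4)*c*sin(atan(sqrt(2))/2)/3) + (C3*sin(sqrt(2)*3^(3/4)*c*cos(atan(sqrt(2))/2)/3) + C4*cos(sqrt(2)*3^(3/4)*c*cos(atan(sqrt(2))/2)/3))*exp(sqrt(2)*3^(3/4)*c*sin(atan(sqrt(2))/2)/3)


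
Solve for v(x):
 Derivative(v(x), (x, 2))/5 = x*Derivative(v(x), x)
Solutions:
 v(x) = C1 + C2*erfi(sqrt(10)*x/2)


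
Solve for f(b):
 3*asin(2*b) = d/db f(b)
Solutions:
 f(b) = C1 + 3*b*asin(2*b) + 3*sqrt(1 - 4*b^2)/2


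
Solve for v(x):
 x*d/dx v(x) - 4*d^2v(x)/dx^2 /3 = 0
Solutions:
 v(x) = C1 + C2*erfi(sqrt(6)*x/4)


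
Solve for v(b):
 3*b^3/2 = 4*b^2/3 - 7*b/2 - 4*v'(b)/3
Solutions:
 v(b) = C1 - 9*b^4/32 + b^3/3 - 21*b^2/16


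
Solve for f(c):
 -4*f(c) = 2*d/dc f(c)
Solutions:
 f(c) = C1*exp(-2*c)


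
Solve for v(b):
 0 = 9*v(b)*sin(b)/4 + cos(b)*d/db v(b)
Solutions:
 v(b) = C1*cos(b)^(9/4)


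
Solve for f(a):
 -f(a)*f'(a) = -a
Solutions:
 f(a) = -sqrt(C1 + a^2)
 f(a) = sqrt(C1 + a^2)


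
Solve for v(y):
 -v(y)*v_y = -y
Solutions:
 v(y) = -sqrt(C1 + y^2)
 v(y) = sqrt(C1 + y^2)


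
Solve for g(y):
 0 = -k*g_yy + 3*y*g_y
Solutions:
 g(y) = C1 + C2*erf(sqrt(6)*y*sqrt(-1/k)/2)/sqrt(-1/k)


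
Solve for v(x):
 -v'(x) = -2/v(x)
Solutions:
 v(x) = -sqrt(C1 + 4*x)
 v(x) = sqrt(C1 + 4*x)


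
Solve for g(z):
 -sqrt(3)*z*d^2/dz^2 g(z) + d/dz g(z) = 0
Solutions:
 g(z) = C1 + C2*z^(sqrt(3)/3 + 1)


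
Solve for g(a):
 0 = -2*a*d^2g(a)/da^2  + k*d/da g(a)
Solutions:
 g(a) = C1 + a^(re(k)/2 + 1)*(C2*sin(log(a)*Abs(im(k))/2) + C3*cos(log(a)*im(k)/2))


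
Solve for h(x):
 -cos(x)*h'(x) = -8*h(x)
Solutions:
 h(x) = C1*(sin(x)^4 + 4*sin(x)^3 + 6*sin(x)^2 + 4*sin(x) + 1)/(sin(x)^4 - 4*sin(x)^3 + 6*sin(x)^2 - 4*sin(x) + 1)


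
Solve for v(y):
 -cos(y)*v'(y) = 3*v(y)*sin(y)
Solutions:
 v(y) = C1*cos(y)^3


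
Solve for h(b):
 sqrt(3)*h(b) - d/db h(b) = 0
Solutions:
 h(b) = C1*exp(sqrt(3)*b)


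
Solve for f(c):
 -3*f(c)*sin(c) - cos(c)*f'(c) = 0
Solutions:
 f(c) = C1*cos(c)^3


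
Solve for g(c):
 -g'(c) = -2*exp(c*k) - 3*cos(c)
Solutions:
 g(c) = C1 + 3*sin(c) + 2*exp(c*k)/k


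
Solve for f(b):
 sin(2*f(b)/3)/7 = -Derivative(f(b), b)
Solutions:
 b/7 + 3*log(cos(2*f(b)/3) - 1)/4 - 3*log(cos(2*f(b)/3) + 1)/4 = C1


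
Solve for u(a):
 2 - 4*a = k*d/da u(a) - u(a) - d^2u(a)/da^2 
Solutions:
 u(a) = C1*exp(a*(k - sqrt(k^2 - 4))/2) + C2*exp(a*(k + sqrt(k^2 - 4))/2) + 4*a + 4*k - 2


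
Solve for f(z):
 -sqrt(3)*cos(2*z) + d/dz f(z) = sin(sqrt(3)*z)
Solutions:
 f(z) = C1 + sqrt(3)*sin(2*z)/2 - sqrt(3)*cos(sqrt(3)*z)/3


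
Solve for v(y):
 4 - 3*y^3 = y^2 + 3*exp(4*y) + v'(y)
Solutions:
 v(y) = C1 - 3*y^4/4 - y^3/3 + 4*y - 3*exp(4*y)/4


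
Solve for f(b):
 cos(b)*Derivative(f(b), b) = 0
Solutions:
 f(b) = C1


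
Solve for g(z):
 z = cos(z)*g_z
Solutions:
 g(z) = C1 + Integral(z/cos(z), z)


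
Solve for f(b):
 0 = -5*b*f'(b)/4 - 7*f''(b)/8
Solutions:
 f(b) = C1 + C2*erf(sqrt(35)*b/7)


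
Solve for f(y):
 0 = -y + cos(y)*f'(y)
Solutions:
 f(y) = C1 + Integral(y/cos(y), y)


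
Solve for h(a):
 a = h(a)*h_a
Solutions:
 h(a) = -sqrt(C1 + a^2)
 h(a) = sqrt(C1 + a^2)


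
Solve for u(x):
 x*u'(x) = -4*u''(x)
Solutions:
 u(x) = C1 + C2*erf(sqrt(2)*x/4)


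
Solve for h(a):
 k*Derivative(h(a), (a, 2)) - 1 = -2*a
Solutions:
 h(a) = C1 + C2*a - a^3/(3*k) + a^2/(2*k)


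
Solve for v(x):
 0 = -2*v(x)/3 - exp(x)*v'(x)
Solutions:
 v(x) = C1*exp(2*exp(-x)/3)


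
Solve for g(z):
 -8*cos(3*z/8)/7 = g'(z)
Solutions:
 g(z) = C1 - 64*sin(3*z/8)/21


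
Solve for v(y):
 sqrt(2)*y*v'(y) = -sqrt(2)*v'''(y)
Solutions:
 v(y) = C1 + Integral(C2*airyai(-y) + C3*airybi(-y), y)


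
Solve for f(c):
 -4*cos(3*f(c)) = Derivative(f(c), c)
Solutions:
 f(c) = -asin((C1 + exp(24*c))/(C1 - exp(24*c)))/3 + pi/3
 f(c) = asin((C1 + exp(24*c))/(C1 - exp(24*c)))/3


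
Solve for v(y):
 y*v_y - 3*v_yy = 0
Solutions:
 v(y) = C1 + C2*erfi(sqrt(6)*y/6)


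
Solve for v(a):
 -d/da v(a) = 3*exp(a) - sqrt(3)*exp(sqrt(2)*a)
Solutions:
 v(a) = C1 - 3*exp(a) + sqrt(6)*exp(sqrt(2)*a)/2


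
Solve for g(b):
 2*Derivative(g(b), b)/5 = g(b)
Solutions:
 g(b) = C1*exp(5*b/2)


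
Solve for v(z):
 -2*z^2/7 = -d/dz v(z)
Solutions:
 v(z) = C1 + 2*z^3/21


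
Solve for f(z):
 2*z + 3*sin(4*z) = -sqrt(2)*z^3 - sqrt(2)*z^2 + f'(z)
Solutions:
 f(z) = C1 + sqrt(2)*z^4/4 + sqrt(2)*z^3/3 + z^2 - 3*cos(4*z)/4


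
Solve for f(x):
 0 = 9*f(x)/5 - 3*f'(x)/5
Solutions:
 f(x) = C1*exp(3*x)


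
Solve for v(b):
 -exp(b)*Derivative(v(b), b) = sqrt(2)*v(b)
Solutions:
 v(b) = C1*exp(sqrt(2)*exp(-b))


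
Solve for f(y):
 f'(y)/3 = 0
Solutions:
 f(y) = C1


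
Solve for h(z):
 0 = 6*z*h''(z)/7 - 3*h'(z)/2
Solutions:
 h(z) = C1 + C2*z^(11/4)


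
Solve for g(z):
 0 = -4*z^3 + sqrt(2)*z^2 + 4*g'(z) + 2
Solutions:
 g(z) = C1 + z^4/4 - sqrt(2)*z^3/12 - z/2


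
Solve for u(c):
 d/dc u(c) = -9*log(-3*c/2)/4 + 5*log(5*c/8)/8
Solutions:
 u(c) = C1 - 13*c*log(c)/8 + c*(-18*log(3) + 3*log(2) + 5*log(5) + 13 - 18*I*pi)/8


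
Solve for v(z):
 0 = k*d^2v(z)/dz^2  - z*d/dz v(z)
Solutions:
 v(z) = C1 + C2*erf(sqrt(2)*z*sqrt(-1/k)/2)/sqrt(-1/k)


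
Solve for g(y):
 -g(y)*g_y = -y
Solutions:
 g(y) = -sqrt(C1 + y^2)
 g(y) = sqrt(C1 + y^2)


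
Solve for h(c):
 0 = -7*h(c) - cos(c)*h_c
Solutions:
 h(c) = C1*sqrt(sin(c) - 1)*(sin(c)^3 - 3*sin(c)^2 + 3*sin(c) - 1)/(sqrt(sin(c) + 1)*(sin(c)^3 + 3*sin(c)^2 + 3*sin(c) + 1))


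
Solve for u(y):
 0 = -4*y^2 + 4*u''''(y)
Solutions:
 u(y) = C1 + C2*y + C3*y^2 + C4*y^3 + y^6/360


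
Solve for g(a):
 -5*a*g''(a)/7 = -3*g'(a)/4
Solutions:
 g(a) = C1 + C2*a^(41/20)


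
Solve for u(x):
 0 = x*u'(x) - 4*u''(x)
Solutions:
 u(x) = C1 + C2*erfi(sqrt(2)*x/4)


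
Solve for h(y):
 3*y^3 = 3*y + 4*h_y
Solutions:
 h(y) = C1 + 3*y^4/16 - 3*y^2/8


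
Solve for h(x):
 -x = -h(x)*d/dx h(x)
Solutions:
 h(x) = -sqrt(C1 + x^2)
 h(x) = sqrt(C1 + x^2)


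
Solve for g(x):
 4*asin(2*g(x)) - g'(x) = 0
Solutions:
 Integral(1/asin(2*_y), (_y, g(x))) = C1 + 4*x


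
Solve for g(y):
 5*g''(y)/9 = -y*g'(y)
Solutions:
 g(y) = C1 + C2*erf(3*sqrt(10)*y/10)


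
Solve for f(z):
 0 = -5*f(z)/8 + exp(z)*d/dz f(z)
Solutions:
 f(z) = C1*exp(-5*exp(-z)/8)


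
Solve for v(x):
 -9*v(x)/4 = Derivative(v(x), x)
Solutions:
 v(x) = C1*exp(-9*x/4)


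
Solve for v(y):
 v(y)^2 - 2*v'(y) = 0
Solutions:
 v(y) = -2/(C1 + y)


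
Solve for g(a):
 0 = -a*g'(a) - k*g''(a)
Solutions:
 g(a) = C1 + C2*sqrt(k)*erf(sqrt(2)*a*sqrt(1/k)/2)


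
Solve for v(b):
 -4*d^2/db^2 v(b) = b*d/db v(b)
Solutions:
 v(b) = C1 + C2*erf(sqrt(2)*b/4)


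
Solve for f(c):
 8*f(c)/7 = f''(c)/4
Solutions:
 f(c) = C1*exp(-4*sqrt(14)*c/7) + C2*exp(4*sqrt(14)*c/7)


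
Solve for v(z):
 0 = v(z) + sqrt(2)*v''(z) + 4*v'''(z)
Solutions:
 v(z) = C1*exp(z*(-2*sqrt(2) + 2^(2/3)/(sqrt(2) + 108 + sqrt(-2 + (sqrt(2) + 108)^2))^(1/3) + 2^(1/3)*(sqrt(2) + 108 + sqrt(-2 + (sqrt(2) + 108)^2))^(1/3))/24)*sin(2^(1/3)*sqrt(3)*z*(-(sqrt(2) + 108 + sqrt(-2 + (sqrt(2) + 108)^2))^(1/3) + 2^(1/3)/(sqrt(2) + 108 + sqrt(-2 + (sqrt(2) + 108)^2))^(1/3))/24) + C2*exp(z*(-2*sqrt(2) + 2^(2/3)/(sqrt(2) + 108 + sqrt(-2 + (sqrt(2) + 108)^2))^(1/3) + 2^(1/3)*(sqrt(2) + 108 + sqrt(-2 + (sqrt(2) + 108)^2))^(1/3))/24)*cos(2^(1/3)*sqrt(3)*z*(-(sqrt(2) + 108 + sqrt(-2 + (sqrt(2) + 108)^2))^(1/3) + 2^(1/3)/(sqrt(2) + 108 + sqrt(-2 + (sqrt(2) + 108)^2))^(1/3))/24) + C3*exp(-z*(2^(2/3)/(sqrt(2) + 108 + sqrt(-2 + (sqrt(2) + 108)^2))^(1/3) + sqrt(2) + 2^(1/3)*(sqrt(2) + 108 + sqrt(-2 + (sqrt(2) + 108)^2))^(1/3))/12)


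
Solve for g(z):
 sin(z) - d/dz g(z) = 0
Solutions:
 g(z) = C1 - cos(z)


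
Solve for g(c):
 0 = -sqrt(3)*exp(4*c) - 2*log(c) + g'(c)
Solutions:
 g(c) = C1 + 2*c*log(c) - 2*c + sqrt(3)*exp(4*c)/4


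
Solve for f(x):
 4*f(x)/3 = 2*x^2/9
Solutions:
 f(x) = x^2/6


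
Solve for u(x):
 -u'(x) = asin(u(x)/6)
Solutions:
 Integral(1/asin(_y/6), (_y, u(x))) = C1 - x


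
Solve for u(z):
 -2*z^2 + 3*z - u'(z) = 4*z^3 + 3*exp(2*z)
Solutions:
 u(z) = C1 - z^4 - 2*z^3/3 + 3*z^2/2 - 3*exp(2*z)/2


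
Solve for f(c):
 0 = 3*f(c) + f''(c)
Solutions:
 f(c) = C1*sin(sqrt(3)*c) + C2*cos(sqrt(3)*c)


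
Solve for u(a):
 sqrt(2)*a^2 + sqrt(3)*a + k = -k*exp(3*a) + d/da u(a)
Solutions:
 u(a) = C1 + sqrt(2)*a^3/3 + sqrt(3)*a^2/2 + a*k + k*exp(3*a)/3


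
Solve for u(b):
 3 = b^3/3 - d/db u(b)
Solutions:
 u(b) = C1 + b^4/12 - 3*b


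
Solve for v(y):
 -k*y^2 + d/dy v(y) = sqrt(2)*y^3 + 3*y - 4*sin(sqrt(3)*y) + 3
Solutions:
 v(y) = C1 + k*y^3/3 + sqrt(2)*y^4/4 + 3*y^2/2 + 3*y + 4*sqrt(3)*cos(sqrt(3)*y)/3


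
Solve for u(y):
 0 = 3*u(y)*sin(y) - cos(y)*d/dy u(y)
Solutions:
 u(y) = C1/cos(y)^3


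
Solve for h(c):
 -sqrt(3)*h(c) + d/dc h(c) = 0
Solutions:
 h(c) = C1*exp(sqrt(3)*c)


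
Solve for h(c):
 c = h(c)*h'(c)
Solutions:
 h(c) = -sqrt(C1 + c^2)
 h(c) = sqrt(C1 + c^2)


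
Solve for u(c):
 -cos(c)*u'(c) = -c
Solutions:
 u(c) = C1 + Integral(c/cos(c), c)


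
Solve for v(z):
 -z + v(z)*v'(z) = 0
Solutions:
 v(z) = -sqrt(C1 + z^2)
 v(z) = sqrt(C1 + z^2)


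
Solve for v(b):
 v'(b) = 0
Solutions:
 v(b) = C1


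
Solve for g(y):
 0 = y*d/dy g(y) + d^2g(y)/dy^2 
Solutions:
 g(y) = C1 + C2*erf(sqrt(2)*y/2)


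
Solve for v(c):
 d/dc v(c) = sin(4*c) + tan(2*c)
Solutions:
 v(c) = C1 - log(cos(2*c))/2 - cos(4*c)/4


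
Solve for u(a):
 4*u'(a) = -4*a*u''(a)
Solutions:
 u(a) = C1 + C2*log(a)


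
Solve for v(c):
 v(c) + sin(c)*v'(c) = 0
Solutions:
 v(c) = C1*sqrt(cos(c) + 1)/sqrt(cos(c) - 1)


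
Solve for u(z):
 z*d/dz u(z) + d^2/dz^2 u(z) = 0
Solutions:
 u(z) = C1 + C2*erf(sqrt(2)*z/2)


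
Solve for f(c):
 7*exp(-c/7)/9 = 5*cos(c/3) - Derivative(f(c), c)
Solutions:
 f(c) = C1 + 15*sin(c/3) + 49*exp(-c/7)/9


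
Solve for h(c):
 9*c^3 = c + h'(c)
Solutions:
 h(c) = C1 + 9*c^4/4 - c^2/2


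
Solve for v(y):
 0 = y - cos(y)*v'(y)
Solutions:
 v(y) = C1 + Integral(y/cos(y), y)


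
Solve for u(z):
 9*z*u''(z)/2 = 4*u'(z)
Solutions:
 u(z) = C1 + C2*z^(17/9)


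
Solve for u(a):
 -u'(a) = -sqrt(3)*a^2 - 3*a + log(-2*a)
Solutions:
 u(a) = C1 + sqrt(3)*a^3/3 + 3*a^2/2 - a*log(-a) + a*(1 - log(2))


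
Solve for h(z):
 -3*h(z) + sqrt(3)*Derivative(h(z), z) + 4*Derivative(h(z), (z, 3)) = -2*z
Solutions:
 h(z) = C1*exp(-z*(-3^(5/6)/(9 + sqrt(sqrt(3) + 81))^(1/3) + 3^(2/3)*(9 + sqrt(sqrt(3) + 81))^(1/3))/12)*sin(z*(3^(1/3)/(9 + sqrt(sqrt(3) + 81))^(1/3) + 3^(1/6)*(9 + sqrt(sqrt(3) + 81))^(1/3))/4) + C2*exp(-z*(-3^(5/6)/(9 + sqrt(sqrt(3) + 81))^(1/3) + 3^(2/3)*(9 + sqrt(sqrt(3) + 81))^(1/3))/12)*cos(z*(3^(1/3)/(9 + sqrt(sqrt(3) + 81))^(1/3) + 3^(1/6)*(9 + sqrt(sqrt(3) + 81))^(1/3))/4) + C3*exp(z*(-3^(5/6)/(9 + sqrt(sqrt(3) + 81))^(1/3) + 3^(2/3)*(9 + sqrt(sqrt(3) + 81))^(1/3))/6) + 2*z/3 + 2*sqrt(3)/9


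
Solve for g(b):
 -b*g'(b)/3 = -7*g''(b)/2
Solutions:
 g(b) = C1 + C2*erfi(sqrt(21)*b/21)


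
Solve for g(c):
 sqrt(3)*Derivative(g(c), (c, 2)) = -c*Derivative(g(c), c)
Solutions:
 g(c) = C1 + C2*erf(sqrt(2)*3^(3/4)*c/6)


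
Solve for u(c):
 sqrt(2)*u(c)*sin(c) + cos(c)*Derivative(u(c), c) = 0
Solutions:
 u(c) = C1*cos(c)^(sqrt(2))


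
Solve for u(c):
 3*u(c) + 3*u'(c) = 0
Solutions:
 u(c) = C1*exp(-c)


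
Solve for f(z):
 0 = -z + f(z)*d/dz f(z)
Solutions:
 f(z) = -sqrt(C1 + z^2)
 f(z) = sqrt(C1 + z^2)


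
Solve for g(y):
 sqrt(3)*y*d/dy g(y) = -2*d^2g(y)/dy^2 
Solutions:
 g(y) = C1 + C2*erf(3^(1/4)*y/2)


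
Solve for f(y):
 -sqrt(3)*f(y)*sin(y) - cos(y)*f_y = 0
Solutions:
 f(y) = C1*cos(y)^(sqrt(3))


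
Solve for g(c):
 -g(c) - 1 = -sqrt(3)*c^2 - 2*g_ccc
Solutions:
 g(c) = C3*exp(2^(2/3)*c/2) + sqrt(3)*c^2 + (C1*sin(2^(2/3)*sqrt(3)*c/4) + C2*cos(2^(2/3)*sqrt(3)*c/4))*exp(-2^(2/3)*c/4) - 1


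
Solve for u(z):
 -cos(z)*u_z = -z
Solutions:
 u(z) = C1 + Integral(z/cos(z), z)


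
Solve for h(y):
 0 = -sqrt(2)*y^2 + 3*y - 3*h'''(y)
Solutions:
 h(y) = C1 + C2*y + C3*y^2 - sqrt(2)*y^5/180 + y^4/24


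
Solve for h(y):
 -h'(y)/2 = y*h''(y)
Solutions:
 h(y) = C1 + C2*sqrt(y)


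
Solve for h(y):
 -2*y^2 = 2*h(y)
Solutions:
 h(y) = -y^2


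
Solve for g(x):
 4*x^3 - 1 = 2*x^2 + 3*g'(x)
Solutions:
 g(x) = C1 + x^4/3 - 2*x^3/9 - x/3


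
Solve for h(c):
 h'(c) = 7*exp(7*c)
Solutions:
 h(c) = C1 + exp(7*c)


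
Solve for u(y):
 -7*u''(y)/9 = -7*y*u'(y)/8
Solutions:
 u(y) = C1 + C2*erfi(3*y/4)


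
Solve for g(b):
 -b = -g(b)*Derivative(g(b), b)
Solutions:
 g(b) = -sqrt(C1 + b^2)
 g(b) = sqrt(C1 + b^2)


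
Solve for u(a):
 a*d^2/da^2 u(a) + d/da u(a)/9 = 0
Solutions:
 u(a) = C1 + C2*a^(8/9)


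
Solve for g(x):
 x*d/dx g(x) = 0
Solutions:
 g(x) = C1


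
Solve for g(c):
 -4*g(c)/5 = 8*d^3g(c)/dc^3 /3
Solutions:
 g(c) = C3*exp(-10^(2/3)*3^(1/3)*c/10) + (C1*sin(10^(2/3)*3^(5/6)*c/20) + C2*cos(10^(2/3)*3^(5/6)*c/20))*exp(10^(2/3)*3^(1/3)*c/20)


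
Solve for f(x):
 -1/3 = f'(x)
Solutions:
 f(x) = C1 - x/3


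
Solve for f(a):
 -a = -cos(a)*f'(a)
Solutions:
 f(a) = C1 + Integral(a/cos(a), a)


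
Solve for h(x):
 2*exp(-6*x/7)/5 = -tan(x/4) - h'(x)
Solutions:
 h(x) = C1 - 2*log(tan(x/4)^2 + 1) + 7*exp(-6*x/7)/15


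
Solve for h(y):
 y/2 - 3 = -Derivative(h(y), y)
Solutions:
 h(y) = C1 - y^2/4 + 3*y


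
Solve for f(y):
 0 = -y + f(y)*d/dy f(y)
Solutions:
 f(y) = -sqrt(C1 + y^2)
 f(y) = sqrt(C1 + y^2)


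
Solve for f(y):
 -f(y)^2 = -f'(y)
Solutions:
 f(y) = -1/(C1 + y)


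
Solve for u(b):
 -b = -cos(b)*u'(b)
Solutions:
 u(b) = C1 + Integral(b/cos(b), b)


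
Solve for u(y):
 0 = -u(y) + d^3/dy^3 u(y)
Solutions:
 u(y) = C3*exp(y) + (C1*sin(sqrt(3)*y/2) + C2*cos(sqrt(3)*y/2))*exp(-y/2)


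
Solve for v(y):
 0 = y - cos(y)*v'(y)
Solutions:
 v(y) = C1 + Integral(y/cos(y), y)


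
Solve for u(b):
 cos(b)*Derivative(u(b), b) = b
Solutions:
 u(b) = C1 + Integral(b/cos(b), b)


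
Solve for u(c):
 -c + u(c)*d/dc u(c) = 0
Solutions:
 u(c) = -sqrt(C1 + c^2)
 u(c) = sqrt(C1 + c^2)


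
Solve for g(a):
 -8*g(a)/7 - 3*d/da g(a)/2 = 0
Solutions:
 g(a) = C1*exp(-16*a/21)


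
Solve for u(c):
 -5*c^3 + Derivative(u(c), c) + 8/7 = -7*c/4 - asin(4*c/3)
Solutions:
 u(c) = C1 + 5*c^4/4 - 7*c^2/8 - c*asin(4*c/3) - 8*c/7 - sqrt(9 - 16*c^2)/4


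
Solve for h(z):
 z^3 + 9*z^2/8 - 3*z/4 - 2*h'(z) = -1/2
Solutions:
 h(z) = C1 + z^4/8 + 3*z^3/16 - 3*z^2/16 + z/4


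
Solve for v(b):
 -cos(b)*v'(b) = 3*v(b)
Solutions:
 v(b) = C1*(sin(b) - 1)^(3/2)/(sin(b) + 1)^(3/2)


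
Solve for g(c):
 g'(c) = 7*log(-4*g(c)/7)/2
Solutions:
 -2*Integral(1/(log(-_y) - log(7) + 2*log(2)), (_y, g(c)))/7 = C1 - c


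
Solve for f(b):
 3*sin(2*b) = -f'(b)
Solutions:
 f(b) = C1 + 3*cos(2*b)/2


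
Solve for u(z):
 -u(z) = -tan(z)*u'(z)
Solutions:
 u(z) = C1*sin(z)


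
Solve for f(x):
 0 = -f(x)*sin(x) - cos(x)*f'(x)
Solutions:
 f(x) = C1*cos(x)


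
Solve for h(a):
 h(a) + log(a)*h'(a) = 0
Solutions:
 h(a) = C1*exp(-li(a))


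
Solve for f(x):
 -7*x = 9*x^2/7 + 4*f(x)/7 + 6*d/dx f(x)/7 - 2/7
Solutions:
 f(x) = C1*exp(-2*x/3) - 9*x^2/4 - 11*x/2 + 35/4


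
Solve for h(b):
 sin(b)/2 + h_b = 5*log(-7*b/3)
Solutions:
 h(b) = C1 + 5*b*log(-b) - 5*b*log(3) - 5*b + 5*b*log(7) + cos(b)/2


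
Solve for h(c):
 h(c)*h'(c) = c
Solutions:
 h(c) = -sqrt(C1 + c^2)
 h(c) = sqrt(C1 + c^2)


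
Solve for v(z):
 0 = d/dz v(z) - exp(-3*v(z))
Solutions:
 v(z) = log(C1 + 3*z)/3
 v(z) = log((-3^(1/3) - 3^(5/6)*I)*(C1 + z)^(1/3)/2)
 v(z) = log((-3^(1/3) + 3^(5/6)*I)*(C1 + z)^(1/3)/2)


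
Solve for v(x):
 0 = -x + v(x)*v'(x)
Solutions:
 v(x) = -sqrt(C1 + x^2)
 v(x) = sqrt(C1 + x^2)


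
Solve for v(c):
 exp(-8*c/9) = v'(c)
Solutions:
 v(c) = C1 - 9*exp(-8*c/9)/8


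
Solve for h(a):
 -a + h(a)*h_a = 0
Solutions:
 h(a) = -sqrt(C1 + a^2)
 h(a) = sqrt(C1 + a^2)


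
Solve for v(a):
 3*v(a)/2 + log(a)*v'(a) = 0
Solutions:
 v(a) = C1*exp(-3*li(a)/2)


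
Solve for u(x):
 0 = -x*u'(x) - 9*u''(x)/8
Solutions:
 u(x) = C1 + C2*erf(2*x/3)


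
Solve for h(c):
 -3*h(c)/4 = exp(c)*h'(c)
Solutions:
 h(c) = C1*exp(3*exp(-c)/4)


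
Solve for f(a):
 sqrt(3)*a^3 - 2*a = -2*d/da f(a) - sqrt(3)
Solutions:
 f(a) = C1 - sqrt(3)*a^4/8 + a^2/2 - sqrt(3)*a/2


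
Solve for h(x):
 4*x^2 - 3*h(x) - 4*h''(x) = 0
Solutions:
 h(x) = C1*sin(sqrt(3)*x/2) + C2*cos(sqrt(3)*x/2) + 4*x^2/3 - 32/9


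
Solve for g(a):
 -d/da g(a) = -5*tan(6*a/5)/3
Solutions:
 g(a) = C1 - 25*log(cos(6*a/5))/18


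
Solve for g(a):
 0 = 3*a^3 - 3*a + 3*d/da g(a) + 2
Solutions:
 g(a) = C1 - a^4/4 + a^2/2 - 2*a/3


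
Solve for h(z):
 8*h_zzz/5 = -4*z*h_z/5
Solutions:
 h(z) = C1 + Integral(C2*airyai(-2^(2/3)*z/2) + C3*airybi(-2^(2/3)*z/2), z)


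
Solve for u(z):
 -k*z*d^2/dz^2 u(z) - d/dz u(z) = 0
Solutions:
 u(z) = C1 + z^(((re(k) - 1)*re(k) + im(k)^2)/(re(k)^2 + im(k)^2))*(C2*sin(log(z)*Abs(im(k))/(re(k)^2 + im(k)^2)) + C3*cos(log(z)*im(k)/(re(k)^2 + im(k)^2)))


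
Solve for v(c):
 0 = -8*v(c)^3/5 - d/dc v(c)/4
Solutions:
 v(c) = -sqrt(10)*sqrt(-1/(C1 - 32*c))/2
 v(c) = sqrt(10)*sqrt(-1/(C1 - 32*c))/2


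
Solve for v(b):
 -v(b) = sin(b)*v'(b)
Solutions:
 v(b) = C1*sqrt(cos(b) + 1)/sqrt(cos(b) - 1)


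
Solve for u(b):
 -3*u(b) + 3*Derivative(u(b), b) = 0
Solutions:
 u(b) = C1*exp(b)


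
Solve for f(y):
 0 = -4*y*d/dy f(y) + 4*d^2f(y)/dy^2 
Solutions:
 f(y) = C1 + C2*erfi(sqrt(2)*y/2)


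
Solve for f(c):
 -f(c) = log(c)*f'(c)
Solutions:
 f(c) = C1*exp(-li(c))


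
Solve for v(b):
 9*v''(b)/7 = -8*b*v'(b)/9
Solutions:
 v(b) = C1 + C2*erf(2*sqrt(7)*b/9)


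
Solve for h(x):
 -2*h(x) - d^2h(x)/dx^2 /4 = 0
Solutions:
 h(x) = C1*sin(2*sqrt(2)*x) + C2*cos(2*sqrt(2)*x)


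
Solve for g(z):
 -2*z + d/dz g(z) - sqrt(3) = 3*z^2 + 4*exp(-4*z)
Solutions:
 g(z) = C1 + z^3 + z^2 + sqrt(3)*z - exp(-4*z)


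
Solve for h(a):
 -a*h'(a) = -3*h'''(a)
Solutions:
 h(a) = C1 + Integral(C2*airyai(3^(2/3)*a/3) + C3*airybi(3^(2/3)*a/3), a)


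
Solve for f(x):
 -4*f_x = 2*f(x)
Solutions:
 f(x) = C1*exp(-x/2)


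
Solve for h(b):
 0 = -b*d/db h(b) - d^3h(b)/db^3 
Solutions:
 h(b) = C1 + Integral(C2*airyai(-b) + C3*airybi(-b), b)


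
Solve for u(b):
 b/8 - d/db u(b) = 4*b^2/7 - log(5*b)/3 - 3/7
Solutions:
 u(b) = C1 - 4*b^3/21 + b^2/16 + b*log(b)/3 + 2*b/21 + b*log(5)/3


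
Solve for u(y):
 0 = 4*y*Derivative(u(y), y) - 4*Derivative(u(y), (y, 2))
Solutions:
 u(y) = C1 + C2*erfi(sqrt(2)*y/2)


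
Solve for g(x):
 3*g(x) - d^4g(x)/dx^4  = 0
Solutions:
 g(x) = C1*exp(-3^(1/4)*x) + C2*exp(3^(1/4)*x) + C3*sin(3^(1/4)*x) + C4*cos(3^(1/4)*x)


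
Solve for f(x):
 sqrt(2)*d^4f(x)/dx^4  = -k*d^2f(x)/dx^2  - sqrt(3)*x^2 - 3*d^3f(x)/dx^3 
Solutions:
 f(x) = C1 + C2*x + C3*exp(sqrt(2)*x*(sqrt(-4*sqrt(2)*k + 9) - 3)/4) + C4*exp(-sqrt(2)*x*(sqrt(-4*sqrt(2)*k + 9) + 3)/4) - sqrt(3)*x^4/(12*k) + sqrt(3)*x^3/k^2 + x^2*(sqrt(6) - 9*sqrt(3)/k)/k^2


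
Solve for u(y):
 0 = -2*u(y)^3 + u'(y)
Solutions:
 u(y) = -sqrt(2)*sqrt(-1/(C1 + 2*y))/2
 u(y) = sqrt(2)*sqrt(-1/(C1 + 2*y))/2


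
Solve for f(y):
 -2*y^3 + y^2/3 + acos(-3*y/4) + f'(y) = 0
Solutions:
 f(y) = C1 + y^4/2 - y^3/9 - y*acos(-3*y/4) - sqrt(16 - 9*y^2)/3


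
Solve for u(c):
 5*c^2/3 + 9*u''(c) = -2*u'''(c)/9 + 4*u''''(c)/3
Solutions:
 u(c) = C1 + C2*c + C3*exp(c*(1 - sqrt(973))/12) + C4*exp(c*(1 + sqrt(973))/12) - 5*c^4/324 + 10*c^3/6561 - 4880*c^2/177147


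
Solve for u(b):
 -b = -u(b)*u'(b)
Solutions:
 u(b) = -sqrt(C1 + b^2)
 u(b) = sqrt(C1 + b^2)


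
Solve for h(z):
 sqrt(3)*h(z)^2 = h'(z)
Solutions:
 h(z) = -1/(C1 + sqrt(3)*z)


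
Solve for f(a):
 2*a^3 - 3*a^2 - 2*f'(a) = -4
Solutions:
 f(a) = C1 + a^4/4 - a^3/2 + 2*a


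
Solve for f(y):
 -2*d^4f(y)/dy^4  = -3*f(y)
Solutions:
 f(y) = C1*exp(-2^(3/4)*3^(1/4)*y/2) + C2*exp(2^(3/4)*3^(1/4)*y/2) + C3*sin(2^(3/4)*3^(1/4)*y/2) + C4*cos(2^(3/4)*3^(1/4)*y/2)


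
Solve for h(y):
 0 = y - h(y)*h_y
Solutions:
 h(y) = -sqrt(C1 + y^2)
 h(y) = sqrt(C1 + y^2)


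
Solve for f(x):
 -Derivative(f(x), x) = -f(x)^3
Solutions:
 f(x) = -sqrt(2)*sqrt(-1/(C1 + x))/2
 f(x) = sqrt(2)*sqrt(-1/(C1 + x))/2


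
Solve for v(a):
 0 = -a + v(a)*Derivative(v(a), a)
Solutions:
 v(a) = -sqrt(C1 + a^2)
 v(a) = sqrt(C1 + a^2)


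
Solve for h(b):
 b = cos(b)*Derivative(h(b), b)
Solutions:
 h(b) = C1 + Integral(b/cos(b), b)


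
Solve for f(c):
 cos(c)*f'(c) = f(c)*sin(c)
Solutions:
 f(c) = C1/cos(c)


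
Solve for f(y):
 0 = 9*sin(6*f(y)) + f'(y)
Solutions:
 f(y) = -acos((-C1 - exp(108*y))/(C1 - exp(108*y)))/6 + pi/3
 f(y) = acos((-C1 - exp(108*y))/(C1 - exp(108*y)))/6


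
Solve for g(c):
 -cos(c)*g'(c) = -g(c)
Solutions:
 g(c) = C1*sqrt(sin(c) + 1)/sqrt(sin(c) - 1)


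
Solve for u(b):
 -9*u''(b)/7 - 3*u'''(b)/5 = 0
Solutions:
 u(b) = C1 + C2*b + C3*exp(-15*b/7)


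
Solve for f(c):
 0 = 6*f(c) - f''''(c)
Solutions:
 f(c) = C1*exp(-6^(1/4)*c) + C2*exp(6^(1/4)*c) + C3*sin(6^(1/4)*c) + C4*cos(6^(1/4)*c)


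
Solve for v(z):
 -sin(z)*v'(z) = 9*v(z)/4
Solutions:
 v(z) = C1*(cos(z) + 1)^(9/8)/(cos(z) - 1)^(9/8)


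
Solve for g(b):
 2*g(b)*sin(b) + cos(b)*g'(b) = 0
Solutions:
 g(b) = C1*cos(b)^2


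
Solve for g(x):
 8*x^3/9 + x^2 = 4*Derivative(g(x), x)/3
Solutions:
 g(x) = C1 + x^4/6 + x^3/4


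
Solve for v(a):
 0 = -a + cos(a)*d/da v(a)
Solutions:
 v(a) = C1 + Integral(a/cos(a), a)


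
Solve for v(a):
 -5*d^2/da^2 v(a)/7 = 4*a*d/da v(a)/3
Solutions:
 v(a) = C1 + C2*erf(sqrt(210)*a/15)


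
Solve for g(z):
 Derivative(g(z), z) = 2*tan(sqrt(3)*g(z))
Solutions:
 g(z) = sqrt(3)*(pi - asin(C1*exp(2*sqrt(3)*z)))/3
 g(z) = sqrt(3)*asin(C1*exp(2*sqrt(3)*z))/3


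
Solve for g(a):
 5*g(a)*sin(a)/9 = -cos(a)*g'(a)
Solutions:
 g(a) = C1*cos(a)^(5/9)


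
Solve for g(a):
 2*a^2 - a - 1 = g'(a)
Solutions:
 g(a) = C1 + 2*a^3/3 - a^2/2 - a


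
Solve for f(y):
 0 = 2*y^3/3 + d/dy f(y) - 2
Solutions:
 f(y) = C1 - y^4/6 + 2*y


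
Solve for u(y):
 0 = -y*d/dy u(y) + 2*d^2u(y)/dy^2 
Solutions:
 u(y) = C1 + C2*erfi(y/2)


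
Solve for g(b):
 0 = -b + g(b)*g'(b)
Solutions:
 g(b) = -sqrt(C1 + b^2)
 g(b) = sqrt(C1 + b^2)


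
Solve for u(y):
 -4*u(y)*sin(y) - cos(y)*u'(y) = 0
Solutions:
 u(y) = C1*cos(y)^4


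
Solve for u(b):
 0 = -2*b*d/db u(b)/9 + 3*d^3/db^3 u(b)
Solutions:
 u(b) = C1 + Integral(C2*airyai(2^(1/3)*b/3) + C3*airybi(2^(1/3)*b/3), b)


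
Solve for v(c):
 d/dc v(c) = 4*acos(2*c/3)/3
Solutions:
 v(c) = C1 + 4*c*acos(2*c/3)/3 - 2*sqrt(9 - 4*c^2)/3


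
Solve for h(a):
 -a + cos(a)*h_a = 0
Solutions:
 h(a) = C1 + Integral(a/cos(a), a)


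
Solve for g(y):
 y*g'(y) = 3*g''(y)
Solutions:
 g(y) = C1 + C2*erfi(sqrt(6)*y/6)


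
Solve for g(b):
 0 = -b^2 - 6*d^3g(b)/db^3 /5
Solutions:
 g(b) = C1 + C2*b + C3*b^2 - b^5/72


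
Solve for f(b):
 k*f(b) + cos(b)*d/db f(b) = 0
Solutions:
 f(b) = C1*exp(k*(log(sin(b) - 1) - log(sin(b) + 1))/2)


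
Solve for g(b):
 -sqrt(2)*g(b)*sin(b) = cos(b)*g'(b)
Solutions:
 g(b) = C1*cos(b)^(sqrt(2))


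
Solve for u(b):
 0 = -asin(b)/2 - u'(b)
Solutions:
 u(b) = C1 - b*asin(b)/2 - sqrt(1 - b^2)/2


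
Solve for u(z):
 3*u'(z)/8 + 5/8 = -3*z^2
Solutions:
 u(z) = C1 - 8*z^3/3 - 5*z/3


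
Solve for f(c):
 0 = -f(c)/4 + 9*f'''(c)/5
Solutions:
 f(c) = C3*exp(30^(1/3)*c/6) + (C1*sin(10^(1/3)*3^(5/6)*c/12) + C2*cos(10^(1/3)*3^(5/6)*c/12))*exp(-30^(1/3)*c/12)


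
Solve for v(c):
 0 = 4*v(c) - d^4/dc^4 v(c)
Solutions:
 v(c) = C1*exp(-sqrt(2)*c) + C2*exp(sqrt(2)*c) + C3*sin(sqrt(2)*c) + C4*cos(sqrt(2)*c)


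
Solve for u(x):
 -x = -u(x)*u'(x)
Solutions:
 u(x) = -sqrt(C1 + x^2)
 u(x) = sqrt(C1 + x^2)


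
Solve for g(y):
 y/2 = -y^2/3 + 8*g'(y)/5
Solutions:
 g(y) = C1 + 5*y^3/72 + 5*y^2/32


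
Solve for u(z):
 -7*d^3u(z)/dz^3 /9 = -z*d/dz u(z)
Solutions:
 u(z) = C1 + Integral(C2*airyai(21^(2/3)*z/7) + C3*airybi(21^(2/3)*z/7), z)


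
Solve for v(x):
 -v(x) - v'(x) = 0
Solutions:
 v(x) = C1*exp(-x)


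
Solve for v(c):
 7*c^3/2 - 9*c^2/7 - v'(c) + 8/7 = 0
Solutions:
 v(c) = C1 + 7*c^4/8 - 3*c^3/7 + 8*c/7


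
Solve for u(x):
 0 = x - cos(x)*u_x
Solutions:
 u(x) = C1 + Integral(x/cos(x), x)


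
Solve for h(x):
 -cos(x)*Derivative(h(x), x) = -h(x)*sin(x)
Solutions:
 h(x) = C1/cos(x)


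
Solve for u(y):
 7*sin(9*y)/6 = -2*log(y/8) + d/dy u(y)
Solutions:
 u(y) = C1 + 2*y*log(y) - 6*y*log(2) - 2*y - 7*cos(9*y)/54


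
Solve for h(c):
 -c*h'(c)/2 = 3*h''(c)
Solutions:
 h(c) = C1 + C2*erf(sqrt(3)*c/6)


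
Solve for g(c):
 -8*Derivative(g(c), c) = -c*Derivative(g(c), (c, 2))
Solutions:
 g(c) = C1 + C2*c^9


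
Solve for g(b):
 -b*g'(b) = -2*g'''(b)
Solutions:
 g(b) = C1 + Integral(C2*airyai(2^(2/3)*b/2) + C3*airybi(2^(2/3)*b/2), b)


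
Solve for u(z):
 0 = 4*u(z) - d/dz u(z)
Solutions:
 u(z) = C1*exp(4*z)


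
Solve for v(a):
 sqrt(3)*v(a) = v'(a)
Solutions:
 v(a) = C1*exp(sqrt(3)*a)


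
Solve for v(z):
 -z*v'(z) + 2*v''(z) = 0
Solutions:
 v(z) = C1 + C2*erfi(z/2)


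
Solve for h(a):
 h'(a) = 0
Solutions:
 h(a) = C1


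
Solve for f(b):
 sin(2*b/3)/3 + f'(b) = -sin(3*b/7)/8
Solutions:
 f(b) = C1 + 7*cos(3*b/7)/24 + cos(2*b/3)/2


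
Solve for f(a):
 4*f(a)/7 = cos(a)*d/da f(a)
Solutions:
 f(a) = C1*(sin(a) + 1)^(2/7)/(sin(a) - 1)^(2/7)


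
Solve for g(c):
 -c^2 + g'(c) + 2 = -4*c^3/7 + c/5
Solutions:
 g(c) = C1 - c^4/7 + c^3/3 + c^2/10 - 2*c


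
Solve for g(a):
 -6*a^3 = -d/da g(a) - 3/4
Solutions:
 g(a) = C1 + 3*a^4/2 - 3*a/4


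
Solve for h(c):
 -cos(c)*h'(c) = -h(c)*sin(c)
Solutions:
 h(c) = C1/cos(c)


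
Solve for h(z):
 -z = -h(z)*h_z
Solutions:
 h(z) = -sqrt(C1 + z^2)
 h(z) = sqrt(C1 + z^2)


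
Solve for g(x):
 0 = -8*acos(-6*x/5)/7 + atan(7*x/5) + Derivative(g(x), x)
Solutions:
 g(x) = C1 + 8*x*acos(-6*x/5)/7 - x*atan(7*x/5) + 4*sqrt(25 - 36*x^2)/21 + 5*log(49*x^2 + 25)/14


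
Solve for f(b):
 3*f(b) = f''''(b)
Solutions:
 f(b) = C1*exp(-3^(1/4)*b) + C2*exp(3^(1/4)*b) + C3*sin(3^(1/4)*b) + C4*cos(3^(1/4)*b)


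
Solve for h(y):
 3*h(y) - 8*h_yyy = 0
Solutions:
 h(y) = C3*exp(3^(1/3)*y/2) + (C1*sin(3^(5/6)*y/4) + C2*cos(3^(5/6)*y/4))*exp(-3^(1/3)*y/4)


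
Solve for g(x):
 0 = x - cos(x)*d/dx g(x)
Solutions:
 g(x) = C1 + Integral(x/cos(x), x)


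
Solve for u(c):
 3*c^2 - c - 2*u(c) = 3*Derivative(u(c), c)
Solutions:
 u(c) = C1*exp(-2*c/3) + 3*c^2/2 - 5*c + 15/2


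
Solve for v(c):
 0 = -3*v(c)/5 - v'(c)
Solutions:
 v(c) = C1*exp(-3*c/5)


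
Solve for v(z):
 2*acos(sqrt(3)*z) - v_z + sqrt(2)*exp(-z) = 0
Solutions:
 v(z) = C1 + 2*z*acos(sqrt(3)*z) - 2*sqrt(3)*sqrt(1 - 3*z^2)/3 - sqrt(2)*exp(-z)


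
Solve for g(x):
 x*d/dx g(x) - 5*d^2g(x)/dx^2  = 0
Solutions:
 g(x) = C1 + C2*erfi(sqrt(10)*x/10)


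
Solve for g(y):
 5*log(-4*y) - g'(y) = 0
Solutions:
 g(y) = C1 + 5*y*log(-y) + 5*y*(-1 + 2*log(2))


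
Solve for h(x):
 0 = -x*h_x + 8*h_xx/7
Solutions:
 h(x) = C1 + C2*erfi(sqrt(7)*x/4)


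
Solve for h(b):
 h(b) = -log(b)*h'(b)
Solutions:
 h(b) = C1*exp(-li(b))
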